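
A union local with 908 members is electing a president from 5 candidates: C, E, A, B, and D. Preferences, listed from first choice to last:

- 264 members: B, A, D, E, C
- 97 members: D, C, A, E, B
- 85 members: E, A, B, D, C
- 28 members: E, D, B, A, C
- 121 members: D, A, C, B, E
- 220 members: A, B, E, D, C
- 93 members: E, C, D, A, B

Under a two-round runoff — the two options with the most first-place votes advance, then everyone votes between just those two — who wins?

A

Round 1 first-place votes: C 0, E 206, A 220, B 264, D 218.
B and A advance.
Runoff: B is preferred to A by 292 voters; A by 616.
A wins the runoff.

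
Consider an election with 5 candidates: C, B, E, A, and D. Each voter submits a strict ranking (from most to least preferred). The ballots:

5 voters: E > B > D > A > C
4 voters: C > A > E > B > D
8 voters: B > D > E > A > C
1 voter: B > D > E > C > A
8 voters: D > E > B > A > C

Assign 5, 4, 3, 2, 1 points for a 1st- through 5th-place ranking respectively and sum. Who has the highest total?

C: 5·1 + 4·5 + 8·1 + 1·2 + 8·1 = 43
B: 5·4 + 4·2 + 8·5 + 1·5 + 8·3 = 97
E: 5·5 + 4·3 + 8·3 + 1·3 + 8·4 = 96
A: 5·2 + 4·4 + 8·2 + 1·1 + 8·2 = 59
D: 5·3 + 4·1 + 8·4 + 1·4 + 8·5 = 95
B has the highest Borda score (97).

B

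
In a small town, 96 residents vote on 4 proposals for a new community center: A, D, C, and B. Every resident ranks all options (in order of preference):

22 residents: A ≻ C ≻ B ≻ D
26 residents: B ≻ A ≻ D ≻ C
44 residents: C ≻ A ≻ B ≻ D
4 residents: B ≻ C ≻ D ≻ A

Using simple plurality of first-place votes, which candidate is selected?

C

First-place votes: A 22, D 0, C 44, B 30.
C has the most first-place votes.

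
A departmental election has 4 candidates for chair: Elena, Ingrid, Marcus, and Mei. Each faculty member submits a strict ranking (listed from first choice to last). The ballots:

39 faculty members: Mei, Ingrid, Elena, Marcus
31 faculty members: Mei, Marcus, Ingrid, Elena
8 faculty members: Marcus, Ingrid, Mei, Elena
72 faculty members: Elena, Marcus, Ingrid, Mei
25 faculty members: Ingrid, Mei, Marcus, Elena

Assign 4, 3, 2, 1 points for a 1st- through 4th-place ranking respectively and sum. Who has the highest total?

Elena: 39·2 + 31·1 + 8·1 + 72·4 + 25·1 = 430
Ingrid: 39·3 + 31·2 + 8·3 + 72·2 + 25·4 = 447
Marcus: 39·1 + 31·3 + 8·4 + 72·3 + 25·2 = 430
Mei: 39·4 + 31·4 + 8·2 + 72·1 + 25·3 = 443
Ingrid has the highest Borda score (447).

Ingrid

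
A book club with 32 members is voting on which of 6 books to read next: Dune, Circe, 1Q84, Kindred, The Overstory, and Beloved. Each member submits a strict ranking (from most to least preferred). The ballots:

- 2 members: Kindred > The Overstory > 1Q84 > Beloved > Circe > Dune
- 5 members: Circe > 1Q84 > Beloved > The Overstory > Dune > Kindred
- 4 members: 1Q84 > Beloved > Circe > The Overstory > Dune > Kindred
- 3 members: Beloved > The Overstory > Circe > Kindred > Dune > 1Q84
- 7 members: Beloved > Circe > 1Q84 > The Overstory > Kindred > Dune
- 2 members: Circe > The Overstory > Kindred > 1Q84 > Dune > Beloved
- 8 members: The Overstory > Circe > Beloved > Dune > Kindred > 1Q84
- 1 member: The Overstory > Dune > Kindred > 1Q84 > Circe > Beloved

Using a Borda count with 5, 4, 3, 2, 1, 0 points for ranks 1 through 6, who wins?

Dune: 2·0 + 5·1 + 4·1 + 3·1 + 7·0 + 2·1 + 8·2 + 1·4 = 34
Circe: 2·1 + 5·5 + 4·3 + 3·3 + 7·4 + 2·5 + 8·4 + 1·1 = 119
1Q84: 2·3 + 5·4 + 4·5 + 3·0 + 7·3 + 2·2 + 8·0 + 1·2 = 73
Kindred: 2·5 + 5·0 + 4·0 + 3·2 + 7·1 + 2·3 + 8·1 + 1·3 = 40
The Overstory: 2·4 + 5·2 + 4·2 + 3·4 + 7·2 + 2·4 + 8·5 + 1·5 = 105
Beloved: 2·2 + 5·3 + 4·4 + 3·5 + 7·5 + 2·0 + 8·3 + 1·0 = 109
Circe has the highest Borda score (119).

Circe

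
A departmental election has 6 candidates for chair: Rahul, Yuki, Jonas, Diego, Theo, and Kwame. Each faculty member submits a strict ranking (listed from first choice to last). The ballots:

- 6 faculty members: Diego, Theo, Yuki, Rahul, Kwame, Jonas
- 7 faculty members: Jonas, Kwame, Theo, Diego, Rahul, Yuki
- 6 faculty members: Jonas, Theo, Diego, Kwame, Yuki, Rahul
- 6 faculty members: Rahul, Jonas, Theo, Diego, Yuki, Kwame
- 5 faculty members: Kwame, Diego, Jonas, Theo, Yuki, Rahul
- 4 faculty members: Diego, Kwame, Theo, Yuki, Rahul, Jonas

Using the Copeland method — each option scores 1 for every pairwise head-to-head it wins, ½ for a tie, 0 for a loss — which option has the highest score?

Rahul: loses to Yuki, Jonas, Diego, Theo, and Kwame → score 0.
Yuki: beats Rahul; loses to Jonas, Diego, Theo, and Kwame → score 1.
Jonas: beats Rahul, Yuki, Diego, Theo, and Kwame → score 5.
Diego: beats Rahul, Yuki, and Kwame; loses to Jonas and Theo → score 3.
Theo: beats Rahul, Yuki, Diego, and Kwame; loses to Jonas → score 4.
Kwame: beats Rahul and Yuki; loses to Jonas, Diego, and Theo → score 2.
Jonas has the best pairwise record.

Jonas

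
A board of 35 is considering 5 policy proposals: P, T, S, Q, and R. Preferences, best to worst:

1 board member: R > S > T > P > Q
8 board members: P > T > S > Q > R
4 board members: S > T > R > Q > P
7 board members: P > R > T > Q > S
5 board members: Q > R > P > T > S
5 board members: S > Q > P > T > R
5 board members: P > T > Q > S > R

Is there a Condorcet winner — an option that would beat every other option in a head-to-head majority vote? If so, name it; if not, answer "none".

P

P vs T: 30–5 for P.
P vs S: 25–10 for P.
P vs Q: 21–14 for P.
P vs R: 25–10 for P.
P beats every other option head-to-head.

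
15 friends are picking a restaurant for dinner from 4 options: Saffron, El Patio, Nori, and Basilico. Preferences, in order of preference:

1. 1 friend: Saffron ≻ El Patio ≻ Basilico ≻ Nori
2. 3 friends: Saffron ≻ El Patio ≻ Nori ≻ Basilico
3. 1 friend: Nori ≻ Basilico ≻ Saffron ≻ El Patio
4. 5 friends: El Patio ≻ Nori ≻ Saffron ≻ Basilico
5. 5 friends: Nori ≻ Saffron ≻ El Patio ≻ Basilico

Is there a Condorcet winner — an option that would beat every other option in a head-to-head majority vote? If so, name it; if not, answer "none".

none

Checking pairwise contests:
Nori beats Saffron 11–4.
Saffron beats El Patio 10–5.
El Patio beats Nori 9–6.
Saffron beats Basilico 14–1.
Every option loses at least one head-to-head, so there is no Condorcet winner.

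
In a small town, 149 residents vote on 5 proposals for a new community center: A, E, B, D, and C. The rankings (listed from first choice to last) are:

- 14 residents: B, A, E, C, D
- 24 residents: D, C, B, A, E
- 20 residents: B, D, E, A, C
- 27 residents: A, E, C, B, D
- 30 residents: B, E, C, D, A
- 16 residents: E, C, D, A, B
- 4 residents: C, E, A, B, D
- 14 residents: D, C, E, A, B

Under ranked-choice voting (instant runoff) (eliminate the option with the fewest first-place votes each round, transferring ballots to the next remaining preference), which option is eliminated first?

C

Round 1: A 27, E 16, B 64, D 38, C 4. Eliminate C.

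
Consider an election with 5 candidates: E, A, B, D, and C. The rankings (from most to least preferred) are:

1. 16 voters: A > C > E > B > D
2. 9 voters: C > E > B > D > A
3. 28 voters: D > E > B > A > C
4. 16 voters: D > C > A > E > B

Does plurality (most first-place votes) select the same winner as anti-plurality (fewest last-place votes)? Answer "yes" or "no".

Plurality — first-place votes: E 0, A 16, B 0, D 44, C 9. Winner: D.
Anti-plurality — last-place votes: E 0, A 9, B 16, D 16, C 28. Winner: E.
The two methods disagree.

no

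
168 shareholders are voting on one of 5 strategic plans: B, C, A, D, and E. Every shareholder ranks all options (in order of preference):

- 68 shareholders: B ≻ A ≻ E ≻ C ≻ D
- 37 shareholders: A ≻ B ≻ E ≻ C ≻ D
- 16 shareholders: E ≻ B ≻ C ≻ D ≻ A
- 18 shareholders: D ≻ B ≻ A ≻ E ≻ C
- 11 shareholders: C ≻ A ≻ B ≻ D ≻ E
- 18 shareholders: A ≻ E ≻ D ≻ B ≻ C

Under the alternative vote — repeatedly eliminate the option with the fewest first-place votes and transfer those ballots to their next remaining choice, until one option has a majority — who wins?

Round 1: B 68, C 11, A 55, D 18, E 16. Eliminate C.
Round 2: B 68, A 66, D 18, E 16. Eliminate E.
Round 3: B 84, A 66, D 18. Eliminate D.
Round 4: B 102, A 66. B has a majority.

B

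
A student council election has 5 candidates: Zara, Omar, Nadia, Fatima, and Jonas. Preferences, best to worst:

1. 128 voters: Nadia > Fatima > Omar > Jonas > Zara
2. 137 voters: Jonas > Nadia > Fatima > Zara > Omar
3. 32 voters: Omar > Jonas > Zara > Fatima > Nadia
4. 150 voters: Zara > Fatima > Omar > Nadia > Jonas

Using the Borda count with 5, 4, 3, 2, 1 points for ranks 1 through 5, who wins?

Zara: 128·1 + 137·2 + 32·3 + 150·5 = 1248
Omar: 128·3 + 137·1 + 32·5 + 150·3 = 1131
Nadia: 128·5 + 137·4 + 32·1 + 150·2 = 1520
Fatima: 128·4 + 137·3 + 32·2 + 150·4 = 1587
Jonas: 128·2 + 137·5 + 32·4 + 150·1 = 1219
Fatima has the highest Borda score (1587).

Fatima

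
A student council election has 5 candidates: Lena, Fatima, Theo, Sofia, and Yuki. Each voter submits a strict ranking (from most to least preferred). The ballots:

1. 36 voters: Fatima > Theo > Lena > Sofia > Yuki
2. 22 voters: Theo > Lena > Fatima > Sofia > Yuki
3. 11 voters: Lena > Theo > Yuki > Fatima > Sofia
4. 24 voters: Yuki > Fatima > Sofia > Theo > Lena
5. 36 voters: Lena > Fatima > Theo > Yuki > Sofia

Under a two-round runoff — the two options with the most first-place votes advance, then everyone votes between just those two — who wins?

Round 1 first-place votes: Lena 47, Fatima 36, Theo 22, Sofia 0, Yuki 24.
Lena and Fatima advance.
Runoff: Lena is preferred to Fatima by 69 voters; Fatima by 60.
Lena wins the runoff.

Lena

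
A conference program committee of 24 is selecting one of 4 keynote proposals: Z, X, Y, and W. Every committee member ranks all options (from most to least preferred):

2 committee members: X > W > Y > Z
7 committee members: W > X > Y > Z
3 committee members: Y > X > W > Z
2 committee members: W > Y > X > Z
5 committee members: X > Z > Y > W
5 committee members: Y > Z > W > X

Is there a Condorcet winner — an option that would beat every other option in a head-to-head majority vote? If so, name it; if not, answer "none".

Checking pairwise contests:
X beats Z 19–5.
W beats X 14–10.
X beats Y 14–10.
Y beats W 13–11.
Every option loses at least one head-to-head, so there is no Condorcet winner.

none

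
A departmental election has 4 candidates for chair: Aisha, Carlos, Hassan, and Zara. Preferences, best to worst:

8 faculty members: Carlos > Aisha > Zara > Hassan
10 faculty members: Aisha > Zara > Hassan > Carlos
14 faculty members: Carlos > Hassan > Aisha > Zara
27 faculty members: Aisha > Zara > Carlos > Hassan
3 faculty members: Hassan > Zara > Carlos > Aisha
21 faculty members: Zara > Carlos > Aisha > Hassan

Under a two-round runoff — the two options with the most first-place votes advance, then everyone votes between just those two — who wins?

Carlos

Round 1 first-place votes: Aisha 37, Carlos 22, Hassan 3, Zara 21.
Aisha and Carlos advance.
Runoff: Aisha is preferred to Carlos by 37 voters; Carlos by 46.
Carlos wins the runoff.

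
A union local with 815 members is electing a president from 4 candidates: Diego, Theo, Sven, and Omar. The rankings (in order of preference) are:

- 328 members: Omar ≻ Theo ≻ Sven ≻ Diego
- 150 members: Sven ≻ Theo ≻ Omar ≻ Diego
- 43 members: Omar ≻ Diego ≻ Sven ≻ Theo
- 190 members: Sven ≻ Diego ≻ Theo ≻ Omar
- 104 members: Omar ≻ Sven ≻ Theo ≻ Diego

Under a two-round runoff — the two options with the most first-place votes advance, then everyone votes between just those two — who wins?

Round 1 first-place votes: Diego 0, Theo 0, Sven 340, Omar 475.
Omar and Sven advance.
Runoff: Omar is preferred to Sven by 475 voters; Sven by 340.
Omar wins the runoff.

Omar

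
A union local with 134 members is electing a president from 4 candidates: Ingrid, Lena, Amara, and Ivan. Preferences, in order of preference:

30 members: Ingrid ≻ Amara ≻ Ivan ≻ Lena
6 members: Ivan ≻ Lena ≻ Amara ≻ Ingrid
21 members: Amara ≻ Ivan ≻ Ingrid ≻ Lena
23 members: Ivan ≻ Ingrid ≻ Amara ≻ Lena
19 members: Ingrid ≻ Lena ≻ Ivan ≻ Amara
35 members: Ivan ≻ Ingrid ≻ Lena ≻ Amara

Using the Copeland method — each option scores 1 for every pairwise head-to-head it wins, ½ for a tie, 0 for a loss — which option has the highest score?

Ivan

Ingrid: beats Lena and Amara; loses to Ivan → score 2.
Lena: loses to Ingrid, Amara, and Ivan → score 0.
Amara: beats Lena; loses to Ingrid and Ivan → score 1.
Ivan: beats Ingrid, Lena, and Amara → score 3.
Ivan has the best pairwise record.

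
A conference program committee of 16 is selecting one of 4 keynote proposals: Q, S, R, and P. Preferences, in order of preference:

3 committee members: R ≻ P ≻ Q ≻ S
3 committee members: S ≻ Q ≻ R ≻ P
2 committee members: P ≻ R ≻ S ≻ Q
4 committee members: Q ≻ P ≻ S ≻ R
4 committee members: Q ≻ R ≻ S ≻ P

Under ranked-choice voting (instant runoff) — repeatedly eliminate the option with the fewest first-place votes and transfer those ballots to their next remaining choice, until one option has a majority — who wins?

Round 1: Q 8, S 3, R 3, P 2. Eliminate P.
Round 2: Q 8, S 3, R 5. Eliminate S.
Round 3: Q 11, R 5. Q has a majority.

Q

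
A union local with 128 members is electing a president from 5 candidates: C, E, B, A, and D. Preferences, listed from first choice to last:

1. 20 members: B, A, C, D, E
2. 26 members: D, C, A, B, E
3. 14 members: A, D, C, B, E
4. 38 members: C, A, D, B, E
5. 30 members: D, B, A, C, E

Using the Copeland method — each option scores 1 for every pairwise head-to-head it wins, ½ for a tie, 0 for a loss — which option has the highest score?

C: beats E and B; ties A; loses to D → score 2.5.
E: loses to C, B, A, and D → score 0.
B: beats E; loses to C, A, and D → score 1.
A: beats E, B, and D; ties C → score 3.5.
D: beats C, E, and B; loses to A → score 3.
A has the best pairwise record.

A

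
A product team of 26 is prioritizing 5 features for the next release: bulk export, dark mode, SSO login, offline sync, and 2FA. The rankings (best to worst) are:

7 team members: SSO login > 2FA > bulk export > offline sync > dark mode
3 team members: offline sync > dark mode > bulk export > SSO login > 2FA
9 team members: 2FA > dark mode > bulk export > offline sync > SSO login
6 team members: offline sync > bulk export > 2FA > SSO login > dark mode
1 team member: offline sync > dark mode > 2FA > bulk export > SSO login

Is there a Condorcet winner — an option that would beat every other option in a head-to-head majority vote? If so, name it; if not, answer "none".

2FA vs bulk export: 17–9 for 2FA.
2FA vs dark mode: 22–4 for 2FA.
2FA vs SSO login: 16–10 for 2FA.
2FA vs offline sync: 16–10 for 2FA.
2FA beats every other option head-to-head.

2FA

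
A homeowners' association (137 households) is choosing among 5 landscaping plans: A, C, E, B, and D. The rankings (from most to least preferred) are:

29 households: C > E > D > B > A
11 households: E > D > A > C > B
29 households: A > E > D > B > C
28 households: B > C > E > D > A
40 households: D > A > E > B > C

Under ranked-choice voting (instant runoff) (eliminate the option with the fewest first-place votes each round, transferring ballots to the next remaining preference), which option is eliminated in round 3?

A

Round 1: A 29, C 29, E 11, B 28, D 40. Eliminate E.
Round 2: A 29, C 29, B 28, D 51. Eliminate B.
Round 3: A 29, C 57, D 51. Eliminate A.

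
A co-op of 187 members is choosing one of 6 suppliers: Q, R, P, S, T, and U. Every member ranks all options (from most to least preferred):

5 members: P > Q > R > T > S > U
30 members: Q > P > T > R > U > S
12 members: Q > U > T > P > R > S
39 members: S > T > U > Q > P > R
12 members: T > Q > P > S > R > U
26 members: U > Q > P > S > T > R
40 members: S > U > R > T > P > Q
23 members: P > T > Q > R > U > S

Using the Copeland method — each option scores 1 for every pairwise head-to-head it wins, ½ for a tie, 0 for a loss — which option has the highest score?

Q: beats R, P, and S; loses to T and U → score 3.
R: loses to Q, P, S, T, and U → score 0.
P: beats R and S; loses to Q, T, and U → score 2.
S: beats R, T, and U; loses to Q and P → score 3.
T: beats Q, R, P, and U; loses to S → score 4.
U: beats Q, R, and P; loses to S and T → score 3.
T has the best pairwise record.

T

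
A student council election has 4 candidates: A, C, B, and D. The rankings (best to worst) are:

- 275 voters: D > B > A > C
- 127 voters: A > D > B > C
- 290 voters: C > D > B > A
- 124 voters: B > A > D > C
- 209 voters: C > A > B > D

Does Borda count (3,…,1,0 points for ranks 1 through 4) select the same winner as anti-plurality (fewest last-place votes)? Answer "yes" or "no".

Borda — scores: A 1322, C 1497, B 1548, D 1783. Winner: D.
Anti-plurality — last-place votes: A 290, C 526, B 0, D 209. Winner: B.
The two methods disagree.

no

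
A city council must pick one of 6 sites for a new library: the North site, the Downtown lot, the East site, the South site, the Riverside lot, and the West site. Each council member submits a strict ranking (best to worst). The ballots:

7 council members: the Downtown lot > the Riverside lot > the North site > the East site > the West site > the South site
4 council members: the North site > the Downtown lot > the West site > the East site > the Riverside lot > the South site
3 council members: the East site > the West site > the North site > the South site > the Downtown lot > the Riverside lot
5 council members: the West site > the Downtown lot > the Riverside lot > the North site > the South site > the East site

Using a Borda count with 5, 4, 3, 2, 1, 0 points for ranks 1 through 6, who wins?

the North site: 7·3 + 4·5 + 3·3 + 5·2 = 60
the Downtown lot: 7·5 + 4·4 + 3·1 + 5·4 = 74
the East site: 7·2 + 4·2 + 3·5 + 5·0 = 37
the South site: 7·0 + 4·0 + 3·2 + 5·1 = 11
the Riverside lot: 7·4 + 4·1 + 3·0 + 5·3 = 47
the West site: 7·1 + 4·3 + 3·4 + 5·5 = 56
the Downtown lot has the highest Borda score (74).

the Downtown lot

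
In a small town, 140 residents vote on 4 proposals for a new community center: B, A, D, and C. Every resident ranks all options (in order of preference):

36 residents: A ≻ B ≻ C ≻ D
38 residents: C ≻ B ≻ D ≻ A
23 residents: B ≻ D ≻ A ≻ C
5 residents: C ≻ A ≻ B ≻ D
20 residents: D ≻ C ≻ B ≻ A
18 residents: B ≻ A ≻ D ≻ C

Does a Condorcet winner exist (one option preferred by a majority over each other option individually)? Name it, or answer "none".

B

B vs A: 99–41 for B.
B vs D: 120–20 for B.
B vs C: 77–63 for B.
B beats every other option head-to-head.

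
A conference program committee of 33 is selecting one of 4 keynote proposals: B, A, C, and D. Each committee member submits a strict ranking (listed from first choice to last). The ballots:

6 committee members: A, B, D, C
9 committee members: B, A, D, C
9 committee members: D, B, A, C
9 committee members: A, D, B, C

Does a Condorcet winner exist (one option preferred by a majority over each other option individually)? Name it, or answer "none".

none

Checking pairwise contests:
D beats B 18–15.
B beats A 18–15.
B beats C 33–0.
A beats D 24–9.
Every option loses at least one head-to-head, so there is no Condorcet winner.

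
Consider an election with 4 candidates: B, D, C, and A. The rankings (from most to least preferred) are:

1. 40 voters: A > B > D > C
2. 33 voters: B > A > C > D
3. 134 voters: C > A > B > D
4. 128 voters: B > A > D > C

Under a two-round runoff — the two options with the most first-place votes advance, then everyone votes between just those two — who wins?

Round 1 first-place votes: B 161, D 0, C 134, A 40.
B and C advance.
Runoff: B is preferred to C by 201 voters; C by 134.
B wins the runoff.

B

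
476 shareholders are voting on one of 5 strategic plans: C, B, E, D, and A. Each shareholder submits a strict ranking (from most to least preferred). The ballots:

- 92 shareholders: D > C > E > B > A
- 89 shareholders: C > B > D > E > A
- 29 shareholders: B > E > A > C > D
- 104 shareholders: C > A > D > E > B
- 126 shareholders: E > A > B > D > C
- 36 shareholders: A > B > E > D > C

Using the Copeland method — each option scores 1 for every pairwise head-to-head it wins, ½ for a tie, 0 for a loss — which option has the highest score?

C

C: beats B, E, and A; loses to D → score 3.
B: beats D; loses to C, E, and A → score 1.
E: beats B and A; loses to C and D → score 2.
D: beats C and E; loses to B and A → score 2.
A: beats B and D; loses to C and E → score 2.
C has the best pairwise record.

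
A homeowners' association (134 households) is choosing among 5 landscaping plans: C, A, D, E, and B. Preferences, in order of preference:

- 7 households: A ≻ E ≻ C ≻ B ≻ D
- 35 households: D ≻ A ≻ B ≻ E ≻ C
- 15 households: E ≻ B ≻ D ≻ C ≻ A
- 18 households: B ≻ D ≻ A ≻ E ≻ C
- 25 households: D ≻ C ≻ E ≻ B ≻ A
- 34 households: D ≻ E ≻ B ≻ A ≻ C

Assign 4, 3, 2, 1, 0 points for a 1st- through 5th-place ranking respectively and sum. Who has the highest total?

C: 7·2 + 35·0 + 15·1 + 18·0 + 25·3 + 34·0 = 104
A: 7·4 + 35·3 + 15·0 + 18·2 + 25·0 + 34·1 = 203
D: 7·0 + 35·4 + 15·2 + 18·3 + 25·4 + 34·4 = 460
E: 7·3 + 35·1 + 15·4 + 18·1 + 25·2 + 34·3 = 286
B: 7·1 + 35·2 + 15·3 + 18·4 + 25·1 + 34·2 = 287
D has the highest Borda score (460).

D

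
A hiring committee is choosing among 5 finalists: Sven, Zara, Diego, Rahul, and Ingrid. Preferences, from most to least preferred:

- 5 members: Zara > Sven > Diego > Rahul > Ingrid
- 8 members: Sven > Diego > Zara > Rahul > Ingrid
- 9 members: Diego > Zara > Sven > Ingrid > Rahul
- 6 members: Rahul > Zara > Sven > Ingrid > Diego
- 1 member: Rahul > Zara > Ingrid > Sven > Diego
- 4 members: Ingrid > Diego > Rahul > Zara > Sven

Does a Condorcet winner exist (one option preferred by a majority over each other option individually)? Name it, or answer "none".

Checking pairwise contests:
Zara beats Sven 25–8.
Diego beats Zara 21–12.
Sven beats Diego 20–13.
Sven beats Rahul 22–11.
Sven beats Ingrid 28–5.
Every option loses at least one head-to-head, so there is no Condorcet winner.

none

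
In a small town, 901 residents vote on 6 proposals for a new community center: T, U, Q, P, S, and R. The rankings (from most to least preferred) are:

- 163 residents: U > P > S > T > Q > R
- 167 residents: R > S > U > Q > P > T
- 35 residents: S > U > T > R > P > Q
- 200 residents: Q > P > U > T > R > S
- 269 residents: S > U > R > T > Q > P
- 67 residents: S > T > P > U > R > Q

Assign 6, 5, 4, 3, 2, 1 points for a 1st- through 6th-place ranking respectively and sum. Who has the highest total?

U

T: 163·3 + 167·1 + 35·4 + 200·3 + 269·3 + 67·5 = 2538
U: 163·6 + 167·4 + 35·5 + 200·4 + 269·5 + 67·3 = 4167
Q: 163·2 + 167·3 + 35·1 + 200·6 + 269·2 + 67·1 = 2667
P: 163·5 + 167·2 + 35·2 + 200·5 + 269·1 + 67·4 = 2756
S: 163·4 + 167·5 + 35·6 + 200·1 + 269·6 + 67·6 = 3913
R: 163·1 + 167·6 + 35·3 + 200·2 + 269·4 + 67·2 = 2880
U has the highest Borda score (4167).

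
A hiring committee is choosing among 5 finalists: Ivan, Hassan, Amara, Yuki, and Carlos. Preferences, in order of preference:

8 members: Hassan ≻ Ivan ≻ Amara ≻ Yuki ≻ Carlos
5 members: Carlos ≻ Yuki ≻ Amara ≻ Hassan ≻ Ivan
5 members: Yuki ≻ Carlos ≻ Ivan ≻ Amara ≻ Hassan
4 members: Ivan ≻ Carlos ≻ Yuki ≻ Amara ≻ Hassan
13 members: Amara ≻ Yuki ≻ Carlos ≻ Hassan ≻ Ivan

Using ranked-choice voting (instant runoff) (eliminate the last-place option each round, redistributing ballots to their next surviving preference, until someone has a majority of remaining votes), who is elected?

Amara

Round 1: Ivan 4, Hassan 8, Amara 13, Yuki 5, Carlos 5. Eliminate Ivan.
Round 2: Hassan 8, Amara 13, Yuki 5, Carlos 9. Eliminate Yuki.
Round 3: Hassan 8, Amara 13, Carlos 14. Eliminate Hassan.
Round 4: Amara 21, Carlos 14. Amara has a majority.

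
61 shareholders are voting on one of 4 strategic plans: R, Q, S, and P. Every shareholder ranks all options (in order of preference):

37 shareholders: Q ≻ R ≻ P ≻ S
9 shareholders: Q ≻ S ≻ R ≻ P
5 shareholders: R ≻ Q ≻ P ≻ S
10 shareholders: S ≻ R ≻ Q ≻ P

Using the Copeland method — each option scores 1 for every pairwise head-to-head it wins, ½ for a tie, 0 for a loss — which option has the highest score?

Q

R: beats S and P; loses to Q → score 2.
Q: beats R, S, and P → score 3.
S: loses to R, Q, and P → score 0.
P: beats S; loses to R and Q → score 1.
Q has the best pairwise record.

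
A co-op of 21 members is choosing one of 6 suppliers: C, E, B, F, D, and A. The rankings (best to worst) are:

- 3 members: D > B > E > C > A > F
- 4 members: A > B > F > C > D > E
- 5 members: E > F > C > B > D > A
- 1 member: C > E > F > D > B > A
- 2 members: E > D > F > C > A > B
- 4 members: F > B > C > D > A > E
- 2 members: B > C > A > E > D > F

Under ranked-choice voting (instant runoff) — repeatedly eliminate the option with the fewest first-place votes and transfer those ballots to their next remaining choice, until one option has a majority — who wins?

Round 1: C 1, E 7, B 2, F 4, D 3, A 4. Eliminate C.
Round 2: E 8, B 2, F 4, D 3, A 4. Eliminate B.
Round 3: E 8, F 4, D 3, A 6. Eliminate D.
Round 4: E 11, F 4, A 6. E has a majority.

E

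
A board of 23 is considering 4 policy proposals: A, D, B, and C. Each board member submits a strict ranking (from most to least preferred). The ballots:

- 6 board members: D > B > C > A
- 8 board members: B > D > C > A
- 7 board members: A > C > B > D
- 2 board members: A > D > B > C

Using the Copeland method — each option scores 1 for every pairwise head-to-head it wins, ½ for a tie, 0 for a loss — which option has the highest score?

A: loses to D, B, and C → score 0.
D: beats A and C; loses to B → score 2.
B: beats A, D, and C → score 3.
C: beats A; loses to D and B → score 1.
B has the best pairwise record.

B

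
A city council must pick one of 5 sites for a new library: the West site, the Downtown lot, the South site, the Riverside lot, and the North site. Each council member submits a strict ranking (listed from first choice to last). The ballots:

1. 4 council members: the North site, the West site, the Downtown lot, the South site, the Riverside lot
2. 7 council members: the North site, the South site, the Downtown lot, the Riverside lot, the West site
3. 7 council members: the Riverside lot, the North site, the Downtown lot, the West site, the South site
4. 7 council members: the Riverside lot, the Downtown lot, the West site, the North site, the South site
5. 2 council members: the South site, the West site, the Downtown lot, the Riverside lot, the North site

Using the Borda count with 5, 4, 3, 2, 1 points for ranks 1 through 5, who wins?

the North site

the West site: 4·4 + 7·1 + 7·2 + 7·3 + 2·4 = 66
the Downtown lot: 4·3 + 7·3 + 7·3 + 7·4 + 2·3 = 88
the South site: 4·2 + 7·4 + 7·1 + 7·1 + 2·5 = 60
the Riverside lot: 4·1 + 7·2 + 7·5 + 7·5 + 2·2 = 92
the North site: 4·5 + 7·5 + 7·4 + 7·2 + 2·1 = 99
the North site has the highest Borda score (99).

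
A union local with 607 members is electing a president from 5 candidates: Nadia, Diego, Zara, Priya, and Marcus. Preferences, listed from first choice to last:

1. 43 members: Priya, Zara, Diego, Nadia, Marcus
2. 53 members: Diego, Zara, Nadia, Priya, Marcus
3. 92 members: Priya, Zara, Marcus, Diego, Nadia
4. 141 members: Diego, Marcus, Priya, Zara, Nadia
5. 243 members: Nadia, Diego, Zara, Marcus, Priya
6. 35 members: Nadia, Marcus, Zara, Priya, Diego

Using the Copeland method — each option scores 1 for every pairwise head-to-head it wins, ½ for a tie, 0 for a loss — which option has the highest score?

Nadia: beats Priya and Marcus; loses to Diego and Zara → score 2.
Diego: beats Nadia, Zara, Priya, and Marcus → score 4.
Zara: beats Nadia, Priya, and Marcus; loses to Diego → score 3.
Priya: loses to Nadia, Diego, Zara, and Marcus → score 0.
Marcus: beats Priya; loses to Nadia, Diego, and Zara → score 1.
Diego has the best pairwise record.

Diego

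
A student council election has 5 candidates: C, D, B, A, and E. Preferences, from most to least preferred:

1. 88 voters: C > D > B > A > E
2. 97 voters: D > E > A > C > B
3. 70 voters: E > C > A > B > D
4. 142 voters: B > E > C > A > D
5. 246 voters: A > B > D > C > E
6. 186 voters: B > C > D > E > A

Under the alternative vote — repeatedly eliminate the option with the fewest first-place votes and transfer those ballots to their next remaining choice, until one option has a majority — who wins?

B

Round 1: C 88, D 97, B 328, A 246, E 70. Eliminate E.
Round 2: C 158, D 97, B 328, A 246. Eliminate D.
Round 3: C 158, B 328, A 343. Eliminate C.
Round 4: B 416, A 413. B has a majority.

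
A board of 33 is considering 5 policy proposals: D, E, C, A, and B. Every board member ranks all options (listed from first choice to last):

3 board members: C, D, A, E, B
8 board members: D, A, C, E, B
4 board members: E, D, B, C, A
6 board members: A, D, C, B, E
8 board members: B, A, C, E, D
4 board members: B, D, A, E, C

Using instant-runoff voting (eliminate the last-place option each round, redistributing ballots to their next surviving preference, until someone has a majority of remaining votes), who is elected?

Round 1: D 8, E 4, C 3, A 6, B 12. Eliminate C.
Round 2: D 11, E 4, A 6, B 12. Eliminate E.
Round 3: D 15, A 6, B 12. Eliminate A.
Round 4: D 21, B 12. D has a majority.

D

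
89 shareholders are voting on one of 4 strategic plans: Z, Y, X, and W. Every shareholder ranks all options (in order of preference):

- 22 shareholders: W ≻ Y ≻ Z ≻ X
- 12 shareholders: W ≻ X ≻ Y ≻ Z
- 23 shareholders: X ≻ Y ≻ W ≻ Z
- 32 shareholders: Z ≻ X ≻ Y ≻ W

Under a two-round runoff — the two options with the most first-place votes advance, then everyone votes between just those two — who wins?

W

Round 1 first-place votes: Z 32, Y 0, X 23, W 34.
W and Z advance.
Runoff: W is preferred to Z by 57 voters; Z by 32.
W wins the runoff.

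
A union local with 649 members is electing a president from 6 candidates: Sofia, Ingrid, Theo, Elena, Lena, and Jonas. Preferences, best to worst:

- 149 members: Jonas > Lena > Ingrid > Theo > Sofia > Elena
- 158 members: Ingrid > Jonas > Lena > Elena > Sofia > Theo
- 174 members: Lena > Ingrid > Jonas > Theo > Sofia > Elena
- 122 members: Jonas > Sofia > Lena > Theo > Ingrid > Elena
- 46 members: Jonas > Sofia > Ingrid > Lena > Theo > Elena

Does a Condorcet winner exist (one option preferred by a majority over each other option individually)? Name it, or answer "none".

none

Checking pairwise contests:
Ingrid beats Sofia 481–168.
Lena beats Ingrid 445–204.
Sofia beats Theo 326–323.
Sofia beats Elena 491–158.
Jonas beats Lena 475–174.
Ingrid beats Jonas 332–317.
Every option loses at least one head-to-head, so there is no Condorcet winner.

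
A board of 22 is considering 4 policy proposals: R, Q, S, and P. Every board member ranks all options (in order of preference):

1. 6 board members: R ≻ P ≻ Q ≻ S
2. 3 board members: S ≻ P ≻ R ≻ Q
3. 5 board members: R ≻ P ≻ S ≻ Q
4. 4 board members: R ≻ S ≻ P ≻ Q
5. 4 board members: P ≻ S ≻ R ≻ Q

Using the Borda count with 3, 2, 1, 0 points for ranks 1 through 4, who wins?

R: 6·3 + 3·1 + 5·3 + 4·3 + 4·1 = 52
Q: 6·1 + 3·0 + 5·0 + 4·0 + 4·0 = 6
S: 6·0 + 3·3 + 5·1 + 4·2 + 4·2 = 30
P: 6·2 + 3·2 + 5·2 + 4·1 + 4·3 = 44
R has the highest Borda score (52).

R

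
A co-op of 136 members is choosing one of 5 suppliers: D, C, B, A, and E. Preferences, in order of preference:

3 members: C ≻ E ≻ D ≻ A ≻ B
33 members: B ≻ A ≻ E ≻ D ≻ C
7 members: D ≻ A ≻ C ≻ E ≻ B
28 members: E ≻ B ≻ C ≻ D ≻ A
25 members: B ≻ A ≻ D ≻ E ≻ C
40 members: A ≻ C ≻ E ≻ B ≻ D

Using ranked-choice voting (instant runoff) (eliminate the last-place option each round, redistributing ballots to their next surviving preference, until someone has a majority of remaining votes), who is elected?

Round 1: D 7, C 3, B 58, A 40, E 28. Eliminate C.
Round 2: D 7, B 58, A 40, E 31. Eliminate D.
Round 3: B 58, A 47, E 31. Eliminate E.
Round 4: B 86, A 50. B has a majority.

B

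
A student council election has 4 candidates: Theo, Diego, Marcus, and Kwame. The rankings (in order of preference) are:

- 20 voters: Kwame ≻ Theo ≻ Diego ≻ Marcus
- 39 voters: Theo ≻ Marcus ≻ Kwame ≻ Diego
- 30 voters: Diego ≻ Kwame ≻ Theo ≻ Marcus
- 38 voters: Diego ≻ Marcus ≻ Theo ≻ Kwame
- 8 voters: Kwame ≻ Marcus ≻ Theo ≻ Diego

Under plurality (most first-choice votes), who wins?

Diego

First-place votes: Theo 39, Diego 68, Marcus 0, Kwame 28.
Diego has the most first-place votes.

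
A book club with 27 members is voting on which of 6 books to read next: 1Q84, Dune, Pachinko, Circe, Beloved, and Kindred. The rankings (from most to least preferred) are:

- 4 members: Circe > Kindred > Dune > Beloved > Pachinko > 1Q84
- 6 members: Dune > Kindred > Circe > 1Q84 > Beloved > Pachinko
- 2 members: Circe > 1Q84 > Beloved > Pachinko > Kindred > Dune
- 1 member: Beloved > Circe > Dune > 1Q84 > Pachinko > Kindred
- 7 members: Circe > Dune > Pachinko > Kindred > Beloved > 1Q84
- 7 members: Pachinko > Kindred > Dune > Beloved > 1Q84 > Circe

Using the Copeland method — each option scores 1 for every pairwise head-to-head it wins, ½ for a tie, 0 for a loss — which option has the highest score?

Circe

1Q84: loses to Dune, Pachinko, Circe, Beloved, and Kindred → score 0.
Dune: beats 1Q84, Pachinko, Beloved, and Kindred; loses to Circe → score 4.
Pachinko: beats 1Q84, Beloved, and Kindred; loses to Dune and Circe → score 3.
Circe: beats 1Q84, Dune, Pachinko, Beloved, and Kindred → score 5.
Beloved: beats 1Q84; loses to Dune, Pachinko, Circe, and Kindred → score 1.
Kindred: beats 1Q84 and Beloved; loses to Dune, Pachinko, and Circe → score 2.
Circe has the best pairwise record.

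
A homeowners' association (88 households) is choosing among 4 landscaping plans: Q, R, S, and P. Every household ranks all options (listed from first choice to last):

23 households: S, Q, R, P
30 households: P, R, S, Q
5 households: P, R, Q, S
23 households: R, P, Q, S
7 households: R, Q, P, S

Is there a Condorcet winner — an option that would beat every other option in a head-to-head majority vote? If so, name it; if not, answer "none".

R vs Q: 65–23 for R.
R vs S: 65–23 for R.
R vs P: 53–35 for R.
R beats every other option head-to-head.

R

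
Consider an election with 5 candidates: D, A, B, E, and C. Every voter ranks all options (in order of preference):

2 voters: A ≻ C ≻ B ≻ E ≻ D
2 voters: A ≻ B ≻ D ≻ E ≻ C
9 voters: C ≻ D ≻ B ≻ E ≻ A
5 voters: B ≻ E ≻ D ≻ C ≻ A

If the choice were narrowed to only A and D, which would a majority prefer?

D

Voters preferring A to D: 4; preferring D to A: 14.
D wins the head-to-head.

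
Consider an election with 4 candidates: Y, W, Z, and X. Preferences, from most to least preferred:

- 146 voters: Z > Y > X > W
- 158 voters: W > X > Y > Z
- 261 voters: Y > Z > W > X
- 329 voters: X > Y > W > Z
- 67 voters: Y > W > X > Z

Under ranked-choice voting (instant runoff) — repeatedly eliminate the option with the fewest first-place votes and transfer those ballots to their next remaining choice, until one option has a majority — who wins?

X

Round 1: Y 328, W 158, Z 146, X 329. Eliminate Z.
Round 2: Y 474, W 158, X 329. Eliminate W.
Round 3: Y 474, X 487. X has a majority.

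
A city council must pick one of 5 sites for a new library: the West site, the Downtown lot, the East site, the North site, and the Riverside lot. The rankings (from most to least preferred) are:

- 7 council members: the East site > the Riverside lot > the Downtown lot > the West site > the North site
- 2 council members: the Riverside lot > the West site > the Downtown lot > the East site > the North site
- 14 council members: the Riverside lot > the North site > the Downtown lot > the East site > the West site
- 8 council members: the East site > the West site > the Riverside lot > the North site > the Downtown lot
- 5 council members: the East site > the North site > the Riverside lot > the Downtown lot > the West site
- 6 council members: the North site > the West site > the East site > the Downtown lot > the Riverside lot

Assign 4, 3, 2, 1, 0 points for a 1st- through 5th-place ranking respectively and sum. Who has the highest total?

the Riverside lot

the West site: 7·1 + 2·3 + 14·0 + 8·3 + 5·0 + 6·3 = 55
the Downtown lot: 7·2 + 2·2 + 14·2 + 8·0 + 5·1 + 6·1 = 57
the East site: 7·4 + 2·1 + 14·1 + 8·4 + 5·4 + 6·2 = 108
the North site: 7·0 + 2·0 + 14·3 + 8·1 + 5·3 + 6·4 = 89
the Riverside lot: 7·3 + 2·4 + 14·4 + 8·2 + 5·2 + 6·0 = 111
the Riverside lot has the highest Borda score (111).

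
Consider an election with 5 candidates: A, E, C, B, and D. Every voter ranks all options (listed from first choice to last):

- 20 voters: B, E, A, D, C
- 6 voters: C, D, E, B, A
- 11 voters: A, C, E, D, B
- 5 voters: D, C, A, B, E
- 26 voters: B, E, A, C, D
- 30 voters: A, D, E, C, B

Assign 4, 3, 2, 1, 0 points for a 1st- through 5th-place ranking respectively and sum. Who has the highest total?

A

A: 20·2 + 6·0 + 11·4 + 5·2 + 26·2 + 30·4 = 266
E: 20·3 + 6·2 + 11·2 + 5·0 + 26·3 + 30·2 = 232
C: 20·0 + 6·4 + 11·3 + 5·3 + 26·1 + 30·1 = 128
B: 20·4 + 6·1 + 11·0 + 5·1 + 26·4 + 30·0 = 195
D: 20·1 + 6·3 + 11·1 + 5·4 + 26·0 + 30·3 = 159
A has the highest Borda score (266).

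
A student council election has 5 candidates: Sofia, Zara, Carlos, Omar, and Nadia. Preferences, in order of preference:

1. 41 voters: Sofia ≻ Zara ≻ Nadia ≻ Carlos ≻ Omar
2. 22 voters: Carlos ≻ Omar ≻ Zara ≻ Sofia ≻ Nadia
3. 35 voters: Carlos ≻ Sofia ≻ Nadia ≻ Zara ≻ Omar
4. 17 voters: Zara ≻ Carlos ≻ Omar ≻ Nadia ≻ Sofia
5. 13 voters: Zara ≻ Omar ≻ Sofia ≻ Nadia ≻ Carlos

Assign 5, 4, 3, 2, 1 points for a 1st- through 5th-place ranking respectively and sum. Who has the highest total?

Zara

Sofia: 41·5 + 22·2 + 35·4 + 17·1 + 13·3 = 445
Zara: 41·4 + 22·3 + 35·2 + 17·5 + 13·5 = 450
Carlos: 41·2 + 22·5 + 35·5 + 17·4 + 13·1 = 448
Omar: 41·1 + 22·4 + 35·1 + 17·3 + 13·4 = 267
Nadia: 41·3 + 22·1 + 35·3 + 17·2 + 13·2 = 310
Zara has the highest Borda score (450).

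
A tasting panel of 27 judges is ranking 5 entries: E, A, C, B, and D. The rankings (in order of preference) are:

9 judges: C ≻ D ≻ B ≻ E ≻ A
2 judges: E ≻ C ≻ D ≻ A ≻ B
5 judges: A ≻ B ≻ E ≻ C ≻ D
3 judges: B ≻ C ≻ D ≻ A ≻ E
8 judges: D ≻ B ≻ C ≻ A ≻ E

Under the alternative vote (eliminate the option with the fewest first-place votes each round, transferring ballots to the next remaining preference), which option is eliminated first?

Round 1: E 2, A 5, C 9, B 3, D 8. Eliminate E.

E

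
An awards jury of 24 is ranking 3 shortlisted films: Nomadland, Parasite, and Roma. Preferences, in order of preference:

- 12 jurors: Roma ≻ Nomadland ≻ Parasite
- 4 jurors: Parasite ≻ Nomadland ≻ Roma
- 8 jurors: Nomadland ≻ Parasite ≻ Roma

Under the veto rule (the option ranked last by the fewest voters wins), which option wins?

Last-place votes: Nomadland 0, Parasite 12, Roma 12.
Nomadland is ranked last by the fewest voters, so Nomadland wins.

Nomadland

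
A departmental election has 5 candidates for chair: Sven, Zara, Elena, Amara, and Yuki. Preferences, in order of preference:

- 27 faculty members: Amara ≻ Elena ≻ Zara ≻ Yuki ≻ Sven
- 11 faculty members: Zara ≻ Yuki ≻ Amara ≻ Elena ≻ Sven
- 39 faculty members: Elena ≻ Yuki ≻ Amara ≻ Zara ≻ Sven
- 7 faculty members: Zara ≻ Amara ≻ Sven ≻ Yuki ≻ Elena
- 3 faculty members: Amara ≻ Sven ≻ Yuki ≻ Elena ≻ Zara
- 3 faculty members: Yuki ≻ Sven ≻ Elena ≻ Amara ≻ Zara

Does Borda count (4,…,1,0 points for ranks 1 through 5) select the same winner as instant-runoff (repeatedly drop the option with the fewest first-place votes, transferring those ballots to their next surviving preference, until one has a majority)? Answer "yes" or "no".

Borda — scores: Sven 32, Zara 165, Elena 257, Amara 244, Yuki 202. Winner: Elena.
Instant-runoff — R1 Sven 0, Zara 18, Elena 39, Amara 30, Yuki 3 (Sven out); R2 Zara 18, Elena 39, Amara 30, Yuki 3 (Yuki out); R3 Zara 18, Elena 42, Amara 30 (Zara out); R4 Elena 42, Amara 48 (Amara winner). Winner: Amara.
The two methods disagree.

no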